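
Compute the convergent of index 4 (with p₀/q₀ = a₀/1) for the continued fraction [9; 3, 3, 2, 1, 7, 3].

307/33

Using pₖ = aₖpₖ₋₁ + pₖ₋₂, qₖ = aₖqₖ₋₁ + qₖ₋₂ (with p₋₁=1, p₋₂=0, q₋₁=0, q₋₂=1):
  k=0: a=9, p=9, q=1
  k=1: a=3, p=28, q=3
  k=2: a=3, p=93, q=10
  k=3: a=2, p=214, q=23
  k=4: a=1, p=307, q=33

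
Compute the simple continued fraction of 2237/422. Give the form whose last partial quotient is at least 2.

2237 = 5·422 + 127
422 = 3·127 + 41
127 = 3·41 + 4
41 = 10·4 + 1
4 = 4·1 + 0  (stop)
So 2237/422 = [5; 3, 3, 10, 4].

[5; 3, 3, 10, 4]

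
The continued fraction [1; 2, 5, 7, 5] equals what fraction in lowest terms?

591/406

Fold from the inside: start with 5/1.
  7 + 1/5 = 36/5
  5 + 5/36 = 185/36
  2 + 36/185 = 406/185
  1 + 185/406 = 591/406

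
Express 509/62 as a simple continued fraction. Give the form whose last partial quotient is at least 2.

[8; 4, 1, 3, 3]

509 = 8×62 + 13
62 = 4×13 + 10
13 = 1×10 + 3
10 = 3×3 + 1
3 = 3×1 + 0  (stop)
So 509/62 = [8; 4, 1, 3, 3].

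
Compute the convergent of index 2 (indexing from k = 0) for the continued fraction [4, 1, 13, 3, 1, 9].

Using pₖ = aₖpₖ₋₁ + pₖ₋₂, qₖ = aₖqₖ₋₁ + qₖ₋₂ (with p₋₁=1, p₋₂=0, q₋₁=0, q₋₂=1):
  k=0: a=4, p=4, q=1
  k=1: a=1, p=5, q=1
  k=2: a=13, p=69, q=14

69/14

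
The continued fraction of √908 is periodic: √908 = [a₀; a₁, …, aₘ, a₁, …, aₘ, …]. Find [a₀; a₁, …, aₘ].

[30; 7, 1, 1, 14, 1, 1, 7, 60]

a₀ = ⌊√908⌋ = 30.
With m₀=0, d₀=1 and mₖ₊₁ = dₖaₖ − mₖ, dₖ₊₁ = (n − mₖ₊₁²)/dₖ, aₖ₊₁ = ⌊(a₀+mₖ₊₁)/dₖ₊₁⌋:
  k=1: m=30, d=8, a=7
  k=2: m=26, d=29, a=1
  k=3: m=3, d=31, a=1
  k=4: m=28, d=4, a=14
  k=5: m=28, d=31, a=1
  k=6: m=3, d=29, a=1
  k=7: m=26, d=8, a=7
  k=8: m=30, d=1, a=60
d=1 and a=2a₀=60 at k=8, so the next step gives (m, d) = (30, 8) again — its k=1 value — and the period has length 8.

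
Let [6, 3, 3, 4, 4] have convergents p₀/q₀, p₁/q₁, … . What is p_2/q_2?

63/10

Using pₖ = aₖpₖ₋₁ + pₖ₋₂, qₖ = aₖqₖ₋₁ + qₖ₋₂ (with p₋₁=1, p₋₂=0, q₋₁=0, q₋₂=1):
  k=0: a=6, p=6, q=1
  k=1: a=3, p=19, q=3
  k=2: a=3, p=63, q=10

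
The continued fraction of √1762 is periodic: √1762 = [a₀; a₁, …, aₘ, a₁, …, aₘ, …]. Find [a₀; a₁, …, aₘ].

[41; 1, 40, 1, 82]

a₀ = ⌊√1762⌋ = 41.
With m₀=0, d₀=1 and mₖ₊₁ = dₖaₖ − mₖ, dₖ₊₁ = (n − mₖ₊₁²)/dₖ, aₖ₊₁ = ⌊(a₀+mₖ₊₁)/dₖ₊₁⌋:
  k=1: m=41, d=81, a=1
  k=2: m=40, d=2, a=40
  k=3: m=40, d=81, a=1
  k=4: m=41, d=1, a=82
d=1 and a=2a₀=82 at k=4, so the next step gives (m, d) = (41, 81) again — its k=1 value — and the period has length 4.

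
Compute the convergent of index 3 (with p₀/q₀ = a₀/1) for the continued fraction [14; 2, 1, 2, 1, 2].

115/8

Using pₖ = aₖpₖ₋₁ + pₖ₋₂, qₖ = aₖqₖ₋₁ + qₖ₋₂ (with p₋₁=1, p₋₂=0, q₋₁=0, q₋₂=1):
  k=0: a=14, p=14, q=1
  k=1: a=2, p=29, q=2
  k=2: a=1, p=43, q=3
  k=3: a=2, p=115, q=8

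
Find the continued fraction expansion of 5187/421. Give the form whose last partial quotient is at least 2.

5187 = 12×421 + 135
421 = 3×135 + 16
135 = 8×16 + 7
16 = 2×7 + 2
7 = 3×2 + 1
2 = 2×1 + 0  (stop)
So 5187/421 = [12; 3, 8, 2, 3, 2].

[12; 3, 8, 2, 3, 2]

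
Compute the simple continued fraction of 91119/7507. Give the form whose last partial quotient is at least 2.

91119 = 12·7507 + 1035
7507 = 7·1035 + 262
1035 = 3·262 + 249
262 = 1·249 + 13
249 = 19·13 + 2
13 = 6·2 + 1
2 = 2·1 + 0  (stop)
So 91119/7507 = [12; 7, 3, 1, 19, 6, 2].

[12; 7, 3, 1, 19, 6, 2]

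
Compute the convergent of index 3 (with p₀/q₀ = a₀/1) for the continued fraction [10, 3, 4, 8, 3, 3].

1103/107

Using pₖ = aₖpₖ₋₁ + pₖ₋₂, qₖ = aₖqₖ₋₁ + qₖ₋₂ (with p₋₁=1, p₋₂=0, q₋₁=0, q₋₂=1):
  k=0: a=10, p=10, q=1
  k=1: a=3, p=31, q=3
  k=2: a=4, p=134, q=13
  k=3: a=8, p=1103, q=107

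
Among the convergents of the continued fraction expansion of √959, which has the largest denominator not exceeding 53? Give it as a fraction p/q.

960/31

√959 = [30; 1, 29, 1, 60, …] (period length 4).
Convergents:
  p_0/q_0 = 30/1
  p_1/q_1 = 31/1
  p_2/q_2 = 929/30
  p_3/q_3 = 960/31
  p_4/q_4 = 58529/1890
q_3 = 31 ≤ 53 < 1890 = q_4, so the answer is 960/31.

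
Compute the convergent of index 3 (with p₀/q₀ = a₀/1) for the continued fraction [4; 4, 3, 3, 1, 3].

Using pₖ = aₖpₖ₋₁ + pₖ₋₂, qₖ = aₖqₖ₋₁ + qₖ₋₂ (with p₋₁=1, p₋₂=0, q₋₁=0, q₋₂=1):
  k=0: a=4, p=4, q=1
  k=1: a=4, p=17, q=4
  k=2: a=3, p=55, q=13
  k=3: a=3, p=182, q=43

182/43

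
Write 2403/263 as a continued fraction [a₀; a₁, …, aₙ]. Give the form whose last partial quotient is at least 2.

[9; 7, 3, 3, 1, 2]

2403 = 9*263 + 36
263 = 7*36 + 11
36 = 3*11 + 3
11 = 3*3 + 2
3 = 1*2 + 1
2 = 2*1 + 0  (stop)
So 2403/263 = [9; 7, 3, 3, 1, 2].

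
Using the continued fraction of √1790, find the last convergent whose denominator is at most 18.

550/13

√1790 = [42; 3, 4, 8, 4, 3, 84, …] (period length 6).
Convergents:
  p_0/q_0 = 42/1
  p_1/q_1 = 127/3
  p_2/q_2 = 550/13
  p_3/q_3 = 4527/107
q_2 = 13 ≤ 18 < 107 = q_3, so the answer is 550/13.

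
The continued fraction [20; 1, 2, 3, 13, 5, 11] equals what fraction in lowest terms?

Using pₖ = aₖpₖ₋₁ + pₖ₋₂ and qₖ = aₖqₖ₋₁ + qₖ₋₂:
  k=0: a=20, p=20, q=1
  k=1: a=1, p=21, q=1
  k=2: a=2, p=62, q=3
  k=3: a=3, p=207, q=10
  k=4: a=13, p=2753, q=133
  k=5: a=5, p=13972, q=675
  k=6: a=11, p=156445, q=7558

156445/7558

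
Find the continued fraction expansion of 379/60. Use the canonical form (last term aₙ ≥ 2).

[6; 3, 6, 3]

379 = 6×60 + 19
60 = 3×19 + 3
19 = 6×3 + 1
3 = 3×1 + 0  (stop)
So 379/60 = [6; 3, 6, 3].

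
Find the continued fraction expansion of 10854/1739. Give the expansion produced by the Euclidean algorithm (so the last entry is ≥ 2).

10854 = 6×1739 + 420
1739 = 4×420 + 59
420 = 7×59 + 7
59 = 8×7 + 3
7 = 2×3 + 1
3 = 3×1 + 0  (stop)
So 10854/1739 = [6; 4, 7, 8, 2, 3].

[6; 4, 7, 8, 2, 3]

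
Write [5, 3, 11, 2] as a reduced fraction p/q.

378/71

Using pₖ = aₖpₖ₋₁ + pₖ₋₂ and qₖ = aₖqₖ₋₁ + qₖ₋₂:
  k=0: a=5, p=5, q=1
  k=1: a=3, p=16, q=3
  k=2: a=11, p=181, q=34
  k=3: a=2, p=378, q=71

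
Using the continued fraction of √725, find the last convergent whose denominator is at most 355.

√725 = [26; 1, 12, 2, 12, 1, 52, …] (period length 6).
Convergents:
  p_0/q_0 = 26/1
  p_1/q_1 = 27/1
  p_2/q_2 = 350/13
  p_3/q_3 = 727/27
  p_4/q_4 = 9074/337
  p_5/q_5 = 9801/364
q_4 = 337 ≤ 355 < 364 = q_5, so the answer is 9074/337.

9074/337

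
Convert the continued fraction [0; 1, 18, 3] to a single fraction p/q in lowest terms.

55/58

Using pₖ = aₖpₖ₋₁ + pₖ₋₂ and qₖ = aₖqₖ₋₁ + qₖ₋₂:
  k=0: a=0, p=0, q=1
  k=1: a=1, p=1, q=1
  k=2: a=18, p=18, q=19
  k=3: a=3, p=55, q=58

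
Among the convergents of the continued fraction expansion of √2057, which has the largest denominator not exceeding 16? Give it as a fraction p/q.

√2057 = [45; 2, 1, 4, 1, 2, 90, …] (period length 6).
Convergents:
  p_0/q_0 = 45/1
  p_1/q_1 = 91/2
  p_2/q_2 = 136/3
  p_3/q_3 = 635/14
  p_4/q_4 = 771/17
q_3 = 14 ≤ 16 < 17 = q_4, so the answer is 635/14.

635/14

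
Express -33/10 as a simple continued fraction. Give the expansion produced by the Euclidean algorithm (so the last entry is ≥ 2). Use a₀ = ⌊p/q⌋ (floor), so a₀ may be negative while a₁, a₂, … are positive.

-33 = -4*10 + 7
10 = 1*7 + 3
7 = 2*3 + 1
3 = 3*1 + 0  (stop)
So -33/10 = [-4; 1, 2, 3].

[-4; 1, 2, 3]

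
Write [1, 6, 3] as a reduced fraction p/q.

22/19

Fold from the inside: start with 3/1.
  6 + 1/3 = 19/3
  1 + 3/19 = 22/19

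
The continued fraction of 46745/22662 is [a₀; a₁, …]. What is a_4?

46745 = 2·22662 + 1421   →  a_0 = 2
22662 = 15·1421 + 1347   →  a_1 = 15
1421 = 1·1347 + 74   →  a_2 = 1
1347 = 18·74 + 15   →  a_3 = 18
74 = 4·15 + 14   →  a_4 = 4

4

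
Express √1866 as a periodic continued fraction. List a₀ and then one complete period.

a₀ = ⌊√1866⌋ = 43.

[43; 5, 14, 5, 86]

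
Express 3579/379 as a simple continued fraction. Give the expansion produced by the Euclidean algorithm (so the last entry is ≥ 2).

3579 = 9×379 + 168
379 = 2×168 + 43
168 = 3×43 + 39
43 = 1×39 + 4
39 = 9×4 + 3
4 = 1×3 + 1
3 = 3×1 + 0  (stop)
So 3579/379 = [9; 2, 3, 1, 9, 1, 3].

[9; 2, 3, 1, 9, 1, 3]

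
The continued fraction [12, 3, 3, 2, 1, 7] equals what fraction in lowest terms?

Fold from the inside: start with 7/1.
  1 + 1/7 = 8/7
  2 + 7/8 = 23/8
  3 + 8/23 = 77/23
  3 + 23/77 = 254/77
  12 + 77/254 = 3125/254

3125/254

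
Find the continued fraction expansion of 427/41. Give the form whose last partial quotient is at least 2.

427 = 10·41 + 17
41 = 2·17 + 7
17 = 2·7 + 3
7 = 2·3 + 1
3 = 3·1 + 0  (stop)
So 427/41 = [10; 2, 2, 2, 3].

[10; 2, 2, 2, 3]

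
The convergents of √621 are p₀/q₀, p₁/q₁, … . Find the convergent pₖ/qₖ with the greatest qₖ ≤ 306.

√621 = [24; 1, 11, 2, 11, 1, 48, …] (period length 6).
Convergents:
  p_0/q_0 = 24/1
  p_1/q_1 = 25/1
  p_2/q_2 = 299/12
  p_3/q_3 = 623/25
  p_4/q_4 = 7152/287
  p_5/q_5 = 7775/312
q_4 = 287 ≤ 306 < 312 = q_5, so the answer is 7152/287.

7152/287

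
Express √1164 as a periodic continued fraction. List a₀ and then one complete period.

a₀ = ⌊√1164⌋ = 34.
With m₀=0, d₀=1 and mₖ₊₁ = dₖaₖ − mₖ, dₖ₊₁ = (n − mₖ₊₁²)/dₖ, aₖ₊₁ = ⌊(a₀+mₖ₊₁)/dₖ₊₁⌋:
  k=1: m=34, d=8, a=8
  k=2: m=30, d=33, a=1
  k=3: m=3, d=35, a=1
  k=4: m=32, d=4, a=16
  k=5: m=32, d=35, a=1
  k=6: m=3, d=33, a=1
  k=7: m=30, d=8, a=8
  k=8: m=34, d=1, a=68
d=1 and a=2a₀=68 at k=8, so the next step gives (m, d) = (34, 8) again — its k=1 value — and the period has length 8.

[34; 8, 1, 1, 16, 1, 1, 8, 68]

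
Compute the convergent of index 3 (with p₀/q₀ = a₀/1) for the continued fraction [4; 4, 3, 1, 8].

72/17

Using pₖ = aₖpₖ₋₁ + pₖ₋₂, qₖ = aₖqₖ₋₁ + qₖ₋₂ (with p₋₁=1, p₋₂=0, q₋₁=0, q₋₂=1):
  k=0: a=4, p=4, q=1
  k=1: a=4, p=17, q=4
  k=2: a=3, p=55, q=13
  k=3: a=1, p=72, q=17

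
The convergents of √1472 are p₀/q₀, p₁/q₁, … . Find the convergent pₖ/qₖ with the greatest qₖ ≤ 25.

422/11

√1472 = [38; 2, 1, 2, 1, 2, 76, …] (period length 6).
Convergents:
  p_0/q_0 = 38/1
  p_1/q_1 = 77/2
  p_2/q_2 = 115/3
  p_3/q_3 = 307/8
  p_4/q_4 = 422/11
  p_5/q_5 = 1151/30
q_4 = 11 ≤ 25 < 30 = q_5, so the answer is 422/11.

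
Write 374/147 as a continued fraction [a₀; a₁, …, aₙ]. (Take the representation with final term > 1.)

[2; 1, 1, 5, 6, 2]

374 = 2·147 + 80
147 = 1·80 + 67
80 = 1·67 + 13
67 = 5·13 + 2
13 = 6·2 + 1
2 = 2·1 + 0  (stop)
So 374/147 = [2; 1, 1, 5, 6, 2].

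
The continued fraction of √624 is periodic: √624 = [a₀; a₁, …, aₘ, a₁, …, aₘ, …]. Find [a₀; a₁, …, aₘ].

[24; 1, 48]

a₀ = ⌊√624⌋ = 24.
With m₀=0, d₀=1 and mₖ₊₁ = dₖaₖ − mₖ, dₖ₊₁ = (n − mₖ₊₁²)/dₖ, aₖ₊₁ = ⌊(a₀+mₖ₊₁)/dₖ₊₁⌋:
  k=1: m=24, d=48, a=1
  k=2: m=24, d=1, a=48
d=1 and a=2a₀=48 at k=2, so the next step gives (m, d) = (24, 48) again — its k=1 value — and the period has length 2.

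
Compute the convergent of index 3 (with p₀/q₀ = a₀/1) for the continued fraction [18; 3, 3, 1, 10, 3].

Using pₖ = aₖpₖ₋₁ + pₖ₋₂, qₖ = aₖqₖ₋₁ + qₖ₋₂ (with p₋₁=1, p₋₂=0, q₋₁=0, q₋₂=1):
  k=0: a=18, p=18, q=1
  k=1: a=3, p=55, q=3
  k=2: a=3, p=183, q=10
  k=3: a=1, p=238, q=13

238/13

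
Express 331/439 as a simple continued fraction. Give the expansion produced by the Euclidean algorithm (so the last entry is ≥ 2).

[0; 1, 3, 15, 2, 3]

331 = 0·439 + 331
439 = 1·331 + 108
331 = 3·108 + 7
108 = 15·7 + 3
7 = 2·3 + 1
3 = 3·1 + 0  (stop)
So 331/439 = [0; 1, 3, 15, 2, 3].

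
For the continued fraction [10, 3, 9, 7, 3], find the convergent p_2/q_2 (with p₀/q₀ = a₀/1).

Using pₖ = aₖpₖ₋₁ + pₖ₋₂, qₖ = aₖqₖ₋₁ + qₖ₋₂ (with p₋₁=1, p₋₂=0, q₋₁=0, q₋₂=1):
  k=0: a=10, p=10, q=1
  k=1: a=3, p=31, q=3
  k=2: a=9, p=289, q=28

289/28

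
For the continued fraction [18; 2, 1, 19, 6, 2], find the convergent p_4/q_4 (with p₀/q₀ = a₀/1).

Using pₖ = aₖpₖ₋₁ + pₖ₋₂, qₖ = aₖqₖ₋₁ + qₖ₋₂ (with p₋₁=1, p₋₂=0, q₋₁=0, q₋₂=1):
  k=0: a=18, p=18, q=1
  k=1: a=2, p=37, q=2
  k=2: a=1, p=55, q=3
  k=3: a=19, p=1082, q=59
  k=4: a=6, p=6547, q=357

6547/357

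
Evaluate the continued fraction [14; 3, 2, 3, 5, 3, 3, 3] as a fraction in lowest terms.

63325/4431

Using pₖ = aₖpₖ₋₁ + pₖ₋₂ and qₖ = aₖqₖ₋₁ + qₖ₋₂:
  k=0: a=14, p=14, q=1
  k=1: a=3, p=43, q=3
  k=2: a=2, p=100, q=7
  k=3: a=3, p=343, q=24
  k=4: a=5, p=1815, q=127
  k=5: a=3, p=5788, q=405
  k=6: a=3, p=19179, q=1342
  k=7: a=3, p=63325, q=4431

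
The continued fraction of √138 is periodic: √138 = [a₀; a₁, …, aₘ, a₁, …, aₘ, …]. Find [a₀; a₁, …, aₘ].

a₀ = ⌊√138⌋ = 11.
With m₀=0, d₀=1 and mₖ₊₁ = dₖaₖ − mₖ, dₖ₊₁ = (n − mₖ₊₁²)/dₖ, aₖ₊₁ = ⌊(a₀+mₖ₊₁)/dₖ₊₁⌋:
  k=1: m=11, d=17, a=1
  k=2: m=6, d=6, a=2
  k=3: m=6, d=17, a=1
  k=4: m=11, d=1, a=22
d=1 and a=2a₀=22 at k=4, so the next step gives (m, d) = (11, 17) again — its k=1 value — and the period has length 4.

[11; 1, 2, 1, 22]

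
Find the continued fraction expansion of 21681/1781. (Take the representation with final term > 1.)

21681 = 12×1781 + 309
1781 = 5×309 + 236
309 = 1×236 + 73
236 = 3×73 + 17
73 = 4×17 + 5
17 = 3×5 + 2
5 = 2×2 + 1
2 = 2×1 + 0  (stop)
So 21681/1781 = [12; 5, 1, 3, 4, 3, 2, 2].

[12; 5, 1, 3, 4, 3, 2, 2]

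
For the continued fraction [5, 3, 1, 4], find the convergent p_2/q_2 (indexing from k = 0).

Using pₖ = aₖpₖ₋₁ + pₖ₋₂, qₖ = aₖqₖ₋₁ + qₖ₋₂ (with p₋₁=1, p₋₂=0, q₋₁=0, q₋₂=1):
  k=0: a=5, p=5, q=1
  k=1: a=3, p=16, q=3
  k=2: a=1, p=21, q=4

21/4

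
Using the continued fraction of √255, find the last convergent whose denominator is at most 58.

511/32

√255 = [15; 1, 30, …] (period length 2).
Convergents:
  p_0/q_0 = 15/1
  p_1/q_1 = 16/1
  p_2/q_2 = 495/31
  p_3/q_3 = 511/32
  p_4/q_4 = 15825/991
q_3 = 32 ≤ 58 < 991 = q_4, so the answer is 511/32.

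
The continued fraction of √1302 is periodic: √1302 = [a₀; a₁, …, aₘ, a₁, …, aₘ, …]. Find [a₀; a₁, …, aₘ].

[36; 12, 72]

a₀ = ⌊√1302⌋ = 36.
With m₀=0, d₀=1 and mₖ₊₁ = dₖaₖ − mₖ, dₖ₊₁ = (n − mₖ₊₁²)/dₖ, aₖ₊₁ = ⌊(a₀+mₖ₊₁)/dₖ₊₁⌋:
  k=1: m=36, d=6, a=12
  k=2: m=36, d=1, a=72
d=1 and a=2a₀=72 at k=2, so the next step gives (m, d) = (36, 6) again — its k=1 value — and the period has length 2.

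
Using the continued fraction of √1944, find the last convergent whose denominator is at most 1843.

√1944 = [44; 11, 88, …] (period length 2).
Convergents:
  p_0/q_0 = 44/1
  p_1/q_1 = 485/11
  p_2/q_2 = 42724/969
  p_3/q_3 = 470449/10670
q_2 = 969 ≤ 1843 < 10670 = q_3, so the answer is 42724/969.

42724/969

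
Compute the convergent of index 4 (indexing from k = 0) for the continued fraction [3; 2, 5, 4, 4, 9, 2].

Using pₖ = aₖpₖ₋₁ + pₖ₋₂, qₖ = aₖqₖ₋₁ + qₖ₋₂ (with p₋₁=1, p₋₂=0, q₋₁=0, q₋₂=1):
  k=0: a=3, p=3, q=1
  k=1: a=2, p=7, q=2
  k=2: a=5, p=38, q=11
  k=3: a=4, p=159, q=46
  k=4: a=4, p=674, q=195

674/195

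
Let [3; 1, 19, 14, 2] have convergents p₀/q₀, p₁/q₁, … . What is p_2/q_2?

Using pₖ = aₖpₖ₋₁ + pₖ₋₂, qₖ = aₖqₖ₋₁ + qₖ₋₂ (with p₋₁=1, p₋₂=0, q₋₁=0, q₋₂=1):
  k=0: a=3, p=3, q=1
  k=1: a=1, p=4, q=1
  k=2: a=19, p=79, q=20

79/20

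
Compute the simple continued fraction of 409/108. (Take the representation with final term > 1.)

[3; 1, 3, 1, 2, 3, 2]

409 = 3*108 + 85
108 = 1*85 + 23
85 = 3*23 + 16
23 = 1*16 + 7
16 = 2*7 + 2
7 = 3*2 + 1
2 = 2*1 + 0  (stop)
So 409/108 = [3; 1, 3, 1, 2, 3, 2].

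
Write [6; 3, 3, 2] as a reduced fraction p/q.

Using pₖ = aₖpₖ₋₁ + pₖ₋₂ and qₖ = aₖqₖ₋₁ + qₖ₋₂:
  k=0: a=6, p=6, q=1
  k=1: a=3, p=19, q=3
  k=2: a=3, p=63, q=10
  k=3: a=2, p=145, q=23

145/23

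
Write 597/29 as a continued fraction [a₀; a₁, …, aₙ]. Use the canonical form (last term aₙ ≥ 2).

[20; 1, 1, 2, 2, 2]

597 = 20×29 + 17
29 = 1×17 + 12
17 = 1×12 + 5
12 = 2×5 + 2
5 = 2×2 + 1
2 = 2×1 + 0  (stop)
So 597/29 = [20; 1, 1, 2, 2, 2].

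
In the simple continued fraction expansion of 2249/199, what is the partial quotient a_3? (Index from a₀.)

2249 = 11·199 + 60   →  a_0 = 11
199 = 3·60 + 19   →  a_1 = 3
60 = 3·19 + 3   →  a_2 = 3
19 = 6·3 + 1   →  a_3 = 6

6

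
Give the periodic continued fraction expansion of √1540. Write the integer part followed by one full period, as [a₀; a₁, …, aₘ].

[39; 4, 8, 2, 8, 4, 78]

a₀ = ⌊√1540⌋ = 39.
With m₀=0, d₀=1 and mₖ₊₁ = dₖaₖ − mₖ, dₖ₊₁ = (n − mₖ₊₁²)/dₖ, aₖ₊₁ = ⌊(a₀+mₖ₊₁)/dₖ₊₁⌋:
  k=1: m=39, d=19, a=4
  k=2: m=37, d=9, a=8
  k=3: m=35, d=35, a=2
  k=4: m=35, d=9, a=8
  k=5: m=37, d=19, a=4
  k=6: m=39, d=1, a=78
d=1 and a=2a₀=78 at k=6, so the next step gives (m, d) = (39, 19) again — its k=1 value — and the period has length 6.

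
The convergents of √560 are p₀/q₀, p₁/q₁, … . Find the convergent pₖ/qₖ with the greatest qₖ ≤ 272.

√560 = [23; 1, 1, 1, 46, …] (period length 4).
Convergents:
  p_0/q_0 = 23/1
  p_1/q_1 = 24/1
  p_2/q_2 = 47/2
  p_3/q_3 = 71/3
  p_4/q_4 = 3313/140
  p_5/q_5 = 3384/143
  p_6/q_6 = 6697/283
q_5 = 143 ≤ 272 < 283 = q_6, so the answer is 3384/143.

3384/143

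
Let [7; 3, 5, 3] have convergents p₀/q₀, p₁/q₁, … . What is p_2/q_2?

117/16

Using pₖ = aₖpₖ₋₁ + pₖ₋₂, qₖ = aₖqₖ₋₁ + qₖ₋₂ (with p₋₁=1, p₋₂=0, q₋₁=0, q₋₂=1):
  k=0: a=7, p=7, q=1
  k=1: a=3, p=22, q=3
  k=2: a=5, p=117, q=16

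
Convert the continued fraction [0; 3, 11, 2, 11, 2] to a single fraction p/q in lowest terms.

551/1701

Fold from the inside: start with 2/1.
  11 + 1/2 = 23/2
  2 + 2/23 = 48/23
  11 + 23/48 = 551/48
  3 + 48/551 = 1701/551
  0 + 551/1701 = 551/1701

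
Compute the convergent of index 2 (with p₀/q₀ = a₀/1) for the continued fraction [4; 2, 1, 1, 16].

Using pₖ = aₖpₖ₋₁ + pₖ₋₂, qₖ = aₖqₖ₋₁ + qₖ₋₂ (with p₋₁=1, p₋₂=0, q₋₁=0, q₋₂=1):
  k=0: a=4, p=4, q=1
  k=1: a=2, p=9, q=2
  k=2: a=1, p=13, q=3

13/3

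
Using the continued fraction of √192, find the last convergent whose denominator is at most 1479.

18817/1358

√192 = [13; 1, 5, 1, 26, …] (period length 4).
Convergents:
  p_0/q_0 = 13/1
  p_1/q_1 = 14/1
  p_2/q_2 = 83/6
  p_3/q_3 = 97/7
  p_4/q_4 = 2605/188
  p_5/q_5 = 2702/195
  p_6/q_6 = 16115/1163
  p_7/q_7 = 18817/1358
  p_8/q_8 = 505357/36471
q_7 = 1358 ≤ 1479 < 36471 = q_8, so the answer is 18817/1358.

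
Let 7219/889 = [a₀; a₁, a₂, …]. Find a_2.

3

7219 = 8·889 + 107   →  a_0 = 8
889 = 8·107 + 33   →  a_1 = 8
107 = 3·33 + 8   →  a_2 = 3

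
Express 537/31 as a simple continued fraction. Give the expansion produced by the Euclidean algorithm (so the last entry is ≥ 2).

[17; 3, 10]

537 = 17×31 + 10
31 = 3×10 + 1
10 = 10×1 + 0  (stop)
So 537/31 = [17; 3, 10].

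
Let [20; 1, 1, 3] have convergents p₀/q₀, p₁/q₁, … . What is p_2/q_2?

41/2

Using pₖ = aₖpₖ₋₁ + pₖ₋₂, qₖ = aₖqₖ₋₁ + qₖ₋₂ (with p₋₁=1, p₋₂=0, q₋₁=0, q₋₂=1):
  k=0: a=20, p=20, q=1
  k=1: a=1, p=21, q=1
  k=2: a=1, p=41, q=2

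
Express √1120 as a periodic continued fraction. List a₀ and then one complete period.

[33; 2, 6, 1, 15, 1, 6, 2, 66]

a₀ = ⌊√1120⌋ = 33.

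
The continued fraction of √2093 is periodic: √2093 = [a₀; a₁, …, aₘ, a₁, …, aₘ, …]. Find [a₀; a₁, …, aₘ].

a₀ = ⌊√2093⌋ = 45.
With m₀=0, d₀=1 and mₖ₊₁ = dₖaₖ − mₖ, dₖ₊₁ = (n − mₖ₊₁²)/dₖ, aₖ₊₁ = ⌊(a₀+mₖ₊₁)/dₖ₊₁⌋:
  k=1: m=45, d=68, a=1
  k=2: m=23, d=23, a=2
  k=3: m=23, d=68, a=1
  k=4: m=45, d=1, a=90
d=1 and a=2a₀=90 at k=4, so the next step gives (m, d) = (45, 68) again — its k=1 value — and the period has length 4.

[45; 1, 2, 1, 90]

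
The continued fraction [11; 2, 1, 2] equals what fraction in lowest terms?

Using pₖ = aₖpₖ₋₁ + pₖ₋₂ and qₖ = aₖqₖ₋₁ + qₖ₋₂:
  k=0: a=11, p=11, q=1
  k=1: a=2, p=23, q=2
  k=2: a=1, p=34, q=3
  k=3: a=2, p=91, q=8

91/8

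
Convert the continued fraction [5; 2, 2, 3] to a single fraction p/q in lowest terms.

92/17

Using pₖ = aₖpₖ₋₁ + pₖ₋₂ and qₖ = aₖqₖ₋₁ + qₖ₋₂:
  k=0: a=5, p=5, q=1
  k=1: a=2, p=11, q=2
  k=2: a=2, p=27, q=5
  k=3: a=3, p=92, q=17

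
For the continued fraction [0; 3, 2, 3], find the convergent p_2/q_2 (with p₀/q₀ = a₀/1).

2/7

Using pₖ = aₖpₖ₋₁ + pₖ₋₂, qₖ = aₖqₖ₋₁ + qₖ₋₂ (with p₋₁=1, p₋₂=0, q₋₁=0, q₋₂=1):
  k=0: a=0, p=0, q=1
  k=1: a=3, p=1, q=3
  k=2: a=2, p=2, q=7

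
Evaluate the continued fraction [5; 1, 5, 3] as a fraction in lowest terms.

111/19

Using pₖ = aₖpₖ₋₁ + pₖ₋₂ and qₖ = aₖqₖ₋₁ + qₖ₋₂:
  k=0: a=5, p=5, q=1
  k=1: a=1, p=6, q=1
  k=2: a=5, p=35, q=6
  k=3: a=3, p=111, q=19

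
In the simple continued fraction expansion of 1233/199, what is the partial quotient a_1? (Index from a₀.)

1233 = 6·199 + 39   →  a_0 = 6
199 = 5·39 + 4   →  a_1 = 5

5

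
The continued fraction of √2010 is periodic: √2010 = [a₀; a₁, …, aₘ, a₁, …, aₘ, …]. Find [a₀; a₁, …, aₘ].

[44; 1, 4, 1, 88]

a₀ = ⌊√2010⌋ = 44.
With m₀=0, d₀=1 and mₖ₊₁ = dₖaₖ − mₖ, dₖ₊₁ = (n − mₖ₊₁²)/dₖ, aₖ₊₁ = ⌊(a₀+mₖ₊₁)/dₖ₊₁⌋:
  k=1: m=44, d=74, a=1
  k=2: m=30, d=15, a=4
  k=3: m=30, d=74, a=1
  k=4: m=44, d=1, a=88
d=1 and a=2a₀=88 at k=4, so the next step gives (m, d) = (44, 74) again — its k=1 value — and the period has length 4.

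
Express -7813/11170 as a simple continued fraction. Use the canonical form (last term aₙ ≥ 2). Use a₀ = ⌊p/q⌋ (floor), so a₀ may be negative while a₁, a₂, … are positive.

-7813 = -1×11170 + 3357
11170 = 3×3357 + 1099
3357 = 3×1099 + 60
1099 = 18×60 + 19
60 = 3×19 + 3
19 = 6×3 + 1
3 = 3×1 + 0  (stop)
So -7813/11170 = [-1; 3, 3, 18, 3, 6, 3].

[-1; 3, 3, 18, 3, 6, 3]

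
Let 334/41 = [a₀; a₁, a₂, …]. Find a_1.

334 = 8·41 + 6   →  a_0 = 8
41 = 6·6 + 5   →  a_1 = 6

6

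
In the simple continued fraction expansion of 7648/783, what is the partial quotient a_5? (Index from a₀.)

7648 = 9·783 + 601   →  a_0 = 9
783 = 1·601 + 182   →  a_1 = 1
601 = 3·182 + 55   →  a_2 = 3
182 = 3·55 + 17   →  a_3 = 3
55 = 3·17 + 4   →  a_4 = 3
17 = 4·4 + 1   →  a_5 = 4

4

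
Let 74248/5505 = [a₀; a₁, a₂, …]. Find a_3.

3

74248 = 13·5505 + 2683   →  a_0 = 13
5505 = 2·2683 + 139   →  a_1 = 2
2683 = 19·139 + 42   →  a_2 = 19
139 = 3·42 + 13   →  a_3 = 3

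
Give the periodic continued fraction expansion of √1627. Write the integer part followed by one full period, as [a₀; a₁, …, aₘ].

a₀ = ⌊√1627⌋ = 40.
With m₀=0, d₀=1 and mₖ₊₁ = dₖaₖ − mₖ, dₖ₊₁ = (n − mₖ₊₁²)/dₖ, aₖ₊₁ = ⌊(a₀+mₖ₊₁)/dₖ₊₁⌋:
  k=1: m=40, d=27, a=2
  k=2: m=14, d=53, a=1
  k=3: m=39, d=2, a=39
  k=4: m=39, d=53, a=1
  k=5: m=14, d=27, a=2
  k=6: m=40, d=1, a=80
d=1 and a=2a₀=80 at k=6, so the next step gives (m, d) = (40, 27) again — its k=1 value — and the period has length 6.

[40; 2, 1, 39, 1, 2, 80]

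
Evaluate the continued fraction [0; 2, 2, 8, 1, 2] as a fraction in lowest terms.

55/136

Using pₖ = aₖpₖ₋₁ + pₖ₋₂ and qₖ = aₖqₖ₋₁ + qₖ₋₂:
  k=0: a=0, p=0, q=1
  k=1: a=2, p=1, q=2
  k=2: a=2, p=2, q=5
  k=3: a=8, p=17, q=42
  k=4: a=1, p=19, q=47
  k=5: a=2, p=55, q=136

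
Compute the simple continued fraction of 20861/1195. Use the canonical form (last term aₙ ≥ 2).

[17; 2, 5, 3, 3, 10]

20861 = 17·1195 + 546
1195 = 2·546 + 103
546 = 5·103 + 31
103 = 3·31 + 10
31 = 3·10 + 1
10 = 10·1 + 0  (stop)
So 20861/1195 = [17; 2, 5, 3, 3, 10].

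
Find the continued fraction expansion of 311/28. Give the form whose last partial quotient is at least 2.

311 = 11·28 + 3
28 = 9·3 + 1
3 = 3·1 + 0  (stop)
So 311/28 = [11; 9, 3].

[11; 9, 3]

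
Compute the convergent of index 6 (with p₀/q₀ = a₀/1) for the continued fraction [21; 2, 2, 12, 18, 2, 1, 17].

73306/3425

Using pₖ = aₖpₖ₋₁ + pₖ₋₂, qₖ = aₖqₖ₋₁ + qₖ₋₂ (with p₋₁=1, p₋₂=0, q₋₁=0, q₋₂=1):
  k=0: a=21, p=21, q=1
  k=1: a=2, p=43, q=2
  k=2: a=2, p=107, q=5
  k=3: a=12, p=1327, q=62
  k=4: a=18, p=23993, q=1121
  k=5: a=2, p=49313, q=2304
  k=6: a=1, p=73306, q=3425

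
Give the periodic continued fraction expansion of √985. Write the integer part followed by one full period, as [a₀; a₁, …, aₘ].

a₀ = ⌊√985⌋ = 31.
With m₀=0, d₀=1 and mₖ₊₁ = dₖaₖ − mₖ, dₖ₊₁ = (n − mₖ₊₁²)/dₖ, aₖ₊₁ = ⌊(a₀+mₖ₊₁)/dₖ₊₁⌋:
  k=1: m=31, d=24, a=2
  k=2: m=17, d=29, a=1
  k=3: m=12, d=29, a=1
  k=4: m=17, d=24, a=2
  k=5: m=31, d=1, a=62
d=1 and a=2a₀=62 at k=5, so the next step gives (m, d) = (31, 24) again — its k=1 value — and the period has length 5.

[31; 2, 1, 1, 2, 62]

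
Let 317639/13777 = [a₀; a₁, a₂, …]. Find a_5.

1

317639 = 23·13777 + 768   →  a_0 = 23
13777 = 17·768 + 721   →  a_1 = 17
768 = 1·721 + 47   →  a_2 = 1
721 = 15·47 + 16   →  a_3 = 15
47 = 2·16 + 15   →  a_4 = 2
16 = 1·15 + 1   →  a_5 = 1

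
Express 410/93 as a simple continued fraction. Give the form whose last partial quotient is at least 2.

410 = 4*93 + 38
93 = 2*38 + 17
38 = 2*17 + 4
17 = 4*4 + 1
4 = 4*1 + 0  (stop)
So 410/93 = [4; 2, 2, 4, 4].

[4; 2, 2, 4, 4]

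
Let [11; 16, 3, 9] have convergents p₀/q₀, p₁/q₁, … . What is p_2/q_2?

Using pₖ = aₖpₖ₋₁ + pₖ₋₂, qₖ = aₖqₖ₋₁ + qₖ₋₂ (with p₋₁=1, p₋₂=0, q₋₁=0, q₋₂=1):
  k=0: a=11, p=11, q=1
  k=1: a=16, p=177, q=16
  k=2: a=3, p=542, q=49

542/49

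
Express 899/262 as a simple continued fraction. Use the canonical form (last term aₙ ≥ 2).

[3; 2, 3, 7, 5]

899 = 3·262 + 113
262 = 2·113 + 36
113 = 3·36 + 5
36 = 7·5 + 1
5 = 5·1 + 0  (stop)
So 899/262 = [3; 2, 3, 7, 5].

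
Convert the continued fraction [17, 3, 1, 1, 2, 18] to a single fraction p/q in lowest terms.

Fold from the inside: start with 18/1.
  2 + 1/18 = 37/18
  1 + 18/37 = 55/37
  1 + 37/55 = 92/55
  3 + 55/92 = 331/92
  17 + 92/331 = 5719/331

5719/331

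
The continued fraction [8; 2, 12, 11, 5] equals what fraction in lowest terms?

Fold from the inside: start with 5/1.
  11 + 1/5 = 56/5
  12 + 5/56 = 677/56
  2 + 56/677 = 1410/677
  8 + 677/1410 = 11957/1410

11957/1410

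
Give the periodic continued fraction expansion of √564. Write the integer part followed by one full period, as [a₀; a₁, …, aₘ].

a₀ = ⌊√564⌋ = 23.
With m₀=0, d₀=1 and mₖ₊₁ = dₖaₖ − mₖ, dₖ₊₁ = (n − mₖ₊₁²)/dₖ, aₖ₊₁ = ⌊(a₀+mₖ₊₁)/dₖ₊₁⌋:
  k=1: m=23, d=35, a=1
  k=2: m=12, d=12, a=2
  k=3: m=12, d=35, a=1
  k=4: m=23, d=1, a=46
d=1 and a=2a₀=46 at k=4, so the next step gives (m, d) = (23, 35) again — its k=1 value — and the period has length 4.

[23; 1, 2, 1, 46]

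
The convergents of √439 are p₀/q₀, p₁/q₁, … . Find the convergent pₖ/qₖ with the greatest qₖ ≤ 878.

√439 = [20; 1, 19, 1, 40, …] (period length 4).
Convergents:
  p_0/q_0 = 20/1
  p_1/q_1 = 21/1
  p_2/q_2 = 419/20
  p_3/q_3 = 440/21
  p_4/q_4 = 18019/860
  p_5/q_5 = 18459/881
q_4 = 860 ≤ 878 < 881 = q_5, so the answer is 18019/860.

18019/860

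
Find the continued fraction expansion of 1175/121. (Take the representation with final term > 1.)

1175 = 9·121 + 86
121 = 1·86 + 35
86 = 2·35 + 16
35 = 2·16 + 3
16 = 5·3 + 1
3 = 3·1 + 0  (stop)
So 1175/121 = [9; 1, 2, 2, 5, 3].

[9; 1, 2, 2, 5, 3]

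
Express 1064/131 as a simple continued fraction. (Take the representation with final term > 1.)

1064 = 8*131 + 16
131 = 8*16 + 3
16 = 5*3 + 1
3 = 3*1 + 0  (stop)
So 1064/131 = [8; 8, 5, 3].

[8; 8, 5, 3]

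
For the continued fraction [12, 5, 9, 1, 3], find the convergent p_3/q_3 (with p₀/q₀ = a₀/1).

622/51

Using pₖ = aₖpₖ₋₁ + pₖ₋₂, qₖ = aₖqₖ₋₁ + qₖ₋₂ (with p₋₁=1, p₋₂=0, q₋₁=0, q₋₂=1):
  k=0: a=12, p=12, q=1
  k=1: a=5, p=61, q=5
  k=2: a=9, p=561, q=46
  k=3: a=1, p=622, q=51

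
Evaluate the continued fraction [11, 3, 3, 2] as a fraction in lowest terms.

Fold from the inside: start with 2/1.
  3 + 1/2 = 7/2
  3 + 2/7 = 23/7
  11 + 7/23 = 260/23

260/23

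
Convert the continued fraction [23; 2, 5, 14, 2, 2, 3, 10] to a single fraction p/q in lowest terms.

Using pₖ = aₖpₖ₋₁ + pₖ₋₂ and qₖ = aₖqₖ₋₁ + qₖ₋₂:
  k=0: a=23, p=23, q=1
  k=1: a=2, p=47, q=2
  k=2: a=5, p=258, q=11
  k=3: a=14, p=3659, q=156
  k=4: a=2, p=7576, q=323
  k=5: a=2, p=18811, q=802
  k=6: a=3, p=64009, q=2729
  k=7: a=10, p=658901, q=28092

658901/28092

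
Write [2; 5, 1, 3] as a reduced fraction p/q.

50/23

Using pₖ = aₖpₖ₋₁ + pₖ₋₂ and qₖ = aₖqₖ₋₁ + qₖ₋₂:
  k=0: a=2, p=2, q=1
  k=1: a=5, p=11, q=5
  k=2: a=1, p=13, q=6
  k=3: a=3, p=50, q=23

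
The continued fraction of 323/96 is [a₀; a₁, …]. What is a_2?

323 = 3·96 + 35   →  a_0 = 3
96 = 2·35 + 26   →  a_1 = 2
35 = 1·26 + 9   →  a_2 = 1

1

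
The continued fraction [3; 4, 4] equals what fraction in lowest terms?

Using pₖ = aₖpₖ₋₁ + pₖ₋₂ and qₖ = aₖqₖ₋₁ + qₖ₋₂:
  k=0: a=3, p=3, q=1
  k=1: a=4, p=13, q=4
  k=2: a=4, p=55, q=17

55/17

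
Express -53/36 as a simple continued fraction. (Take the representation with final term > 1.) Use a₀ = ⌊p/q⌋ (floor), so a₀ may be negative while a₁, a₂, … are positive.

-53 = -2*36 + 19
36 = 1*19 + 17
19 = 1*17 + 2
17 = 8*2 + 1
2 = 2*1 + 0  (stop)
So -53/36 = [-2; 1, 1, 8, 2].

[-2; 1, 1, 8, 2]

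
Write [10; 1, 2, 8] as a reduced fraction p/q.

Using pₖ = aₖpₖ₋₁ + pₖ₋₂ and qₖ = aₖqₖ₋₁ + qₖ₋₂:
  k=0: a=10, p=10, q=1
  k=1: a=1, p=11, q=1
  k=2: a=2, p=32, q=3
  k=3: a=8, p=267, q=25

267/25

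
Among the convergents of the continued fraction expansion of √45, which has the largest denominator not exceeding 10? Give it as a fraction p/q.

√45 = [6; 1, 2, 2, 2, 1, 12, …] (period length 6).
Convergents:
  p_0/q_0 = 6/1
  p_1/q_1 = 7/1
  p_2/q_2 = 20/3
  p_3/q_3 = 47/7
  p_4/q_4 = 114/17
q_3 = 7 ≤ 10 < 17 = q_4, so the answer is 47/7.

47/7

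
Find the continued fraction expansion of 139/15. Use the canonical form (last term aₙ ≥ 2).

[9; 3, 1, 3]

139 = 9·15 + 4
15 = 3·4 + 3
4 = 1·3 + 1
3 = 3·1 + 0  (stop)
So 139/15 = [9; 3, 1, 3].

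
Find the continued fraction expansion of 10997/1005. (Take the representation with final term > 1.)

[10; 1, 16, 3, 19]

10997 = 10×1005 + 947
1005 = 1×947 + 58
947 = 16×58 + 19
58 = 3×19 + 1
19 = 19×1 + 0  (stop)
So 10997/1005 = [10; 1, 16, 3, 19].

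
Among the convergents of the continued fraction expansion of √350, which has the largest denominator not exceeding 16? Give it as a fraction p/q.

√350 = [18; 1, 2, 2, 2, 1, 36, …] (period length 6).
Convergents:
  p_0/q_0 = 18/1
  p_1/q_1 = 19/1
  p_2/q_2 = 56/3
  p_3/q_3 = 131/7
  p_4/q_4 = 318/17
q_3 = 7 ≤ 16 < 17 = q_4, so the answer is 131/7.

131/7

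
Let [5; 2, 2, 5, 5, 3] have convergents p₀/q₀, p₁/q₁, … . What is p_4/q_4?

757/140

Using pₖ = aₖpₖ₋₁ + pₖ₋₂, qₖ = aₖqₖ₋₁ + qₖ₋₂ (with p₋₁=1, p₋₂=0, q₋₁=0, q₋₂=1):
  k=0: a=5, p=5, q=1
  k=1: a=2, p=11, q=2
  k=2: a=2, p=27, q=5
  k=3: a=5, p=146, q=27
  k=4: a=5, p=757, q=140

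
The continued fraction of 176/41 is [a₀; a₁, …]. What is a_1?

176 = 4·41 + 12   →  a_0 = 4
41 = 3·12 + 5   →  a_1 = 3

3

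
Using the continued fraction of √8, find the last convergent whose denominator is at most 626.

577/204

√8 = [2; 1, 4, …] (period length 2).
Convergents:
  p_0/q_0 = 2/1
  p_1/q_1 = 3/1
  p_2/q_2 = 14/5
  p_3/q_3 = 17/6
  p_4/q_4 = 82/29
  p_5/q_5 = 99/35
  p_6/q_6 = 478/169
  p_7/q_7 = 577/204
  p_8/q_8 = 2786/985
q_7 = 204 ≤ 626 < 985 = q_8, so the answer is 577/204.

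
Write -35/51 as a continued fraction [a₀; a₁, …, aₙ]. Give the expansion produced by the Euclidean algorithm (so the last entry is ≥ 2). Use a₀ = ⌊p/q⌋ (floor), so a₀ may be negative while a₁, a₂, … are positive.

[-1; 3, 5, 3]

-35 = -1·51 + 16
51 = 3·16 + 3
16 = 5·3 + 1
3 = 3·1 + 0  (stop)
So -35/51 = [-1; 3, 5, 3].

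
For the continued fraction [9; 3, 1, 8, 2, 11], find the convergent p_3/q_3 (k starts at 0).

Using pₖ = aₖpₖ₋₁ + pₖ₋₂, qₖ = aₖqₖ₋₁ + qₖ₋₂ (with p₋₁=1, p₋₂=0, q₋₁=0, q₋₂=1):
  k=0: a=9, p=9, q=1
  k=1: a=3, p=28, q=3
  k=2: a=1, p=37, q=4
  k=3: a=8, p=324, q=35

324/35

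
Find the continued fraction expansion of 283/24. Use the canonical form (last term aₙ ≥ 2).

283 = 11*24 + 19
24 = 1*19 + 5
19 = 3*5 + 4
5 = 1*4 + 1
4 = 4*1 + 0  (stop)
So 283/24 = [11; 1, 3, 1, 4].

[11; 1, 3, 1, 4]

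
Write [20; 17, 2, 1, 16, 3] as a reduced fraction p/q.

53213/2653

Fold from the inside: start with 3/1.
  16 + 1/3 = 49/3
  1 + 3/49 = 52/49
  2 + 49/52 = 153/52
  17 + 52/153 = 2653/153
  20 + 153/2653 = 53213/2653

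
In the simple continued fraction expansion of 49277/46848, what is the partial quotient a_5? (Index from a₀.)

10

49277 = 1·46848 + 2429   →  a_0 = 1
46848 = 19·2429 + 697   →  a_1 = 19
2429 = 3·697 + 338   →  a_2 = 3
697 = 2·338 + 21   →  a_3 = 2
338 = 16·21 + 2   →  a_4 = 16
21 = 10·2 + 1   →  a_5 = 10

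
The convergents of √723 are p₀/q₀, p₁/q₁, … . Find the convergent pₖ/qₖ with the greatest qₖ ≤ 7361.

117127/4356

√723 = [26; 1, 7, 1, 52, …] (period length 4).
Convergents:
  p_0/q_0 = 26/1
  p_1/q_1 = 27/1
  p_2/q_2 = 215/8
  p_3/q_3 = 242/9
  p_4/q_4 = 12799/476
  p_5/q_5 = 13041/485
  p_6/q_6 = 104086/3871
  p_7/q_7 = 117127/4356
  p_8/q_8 = 6194690/230383
q_7 = 4356 ≤ 7361 < 230383 = q_8, so the answer is 117127/4356.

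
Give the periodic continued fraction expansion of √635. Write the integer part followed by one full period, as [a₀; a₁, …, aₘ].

a₀ = ⌊√635⌋ = 25.
With m₀=0, d₀=1 and mₖ₊₁ = dₖaₖ − mₖ, dₖ₊₁ = (n − mₖ₊₁²)/dₖ, aₖ₊₁ = ⌊(a₀+mₖ₊₁)/dₖ₊₁⌋:
  k=1: m=25, d=10, a=5
  k=2: m=25, d=1, a=50
d=1 and a=2a₀=50 at k=2, so the next step gives (m, d) = (25, 10) again — its k=1 value — and the period has length 2.

[25; 5, 50]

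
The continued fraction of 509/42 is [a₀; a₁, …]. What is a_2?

509 = 12·42 + 5   →  a_0 = 12
42 = 8·5 + 2   →  a_1 = 8
5 = 2·2 + 1   →  a_2 = 2

2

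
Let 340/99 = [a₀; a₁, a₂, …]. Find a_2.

340 = 3·99 + 43   →  a_0 = 3
99 = 2·43 + 13   →  a_1 = 2
43 = 3·13 + 4   →  a_2 = 3

3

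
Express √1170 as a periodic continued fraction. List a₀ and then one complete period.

[34; 4, 1, 6, 1, 4, 68]

a₀ = ⌊√1170⌋ = 34.
With m₀=0, d₀=1 and mₖ₊₁ = dₖaₖ − mₖ, dₖ₊₁ = (n − mₖ₊₁²)/dₖ, aₖ₊₁ = ⌊(a₀+mₖ₊₁)/dₖ₊₁⌋:
  k=1: m=34, d=14, a=4
  k=2: m=22, d=49, a=1
  k=3: m=27, d=9, a=6
  k=4: m=27, d=49, a=1
  k=5: m=22, d=14, a=4
  k=6: m=34, d=1, a=68
d=1 and a=2a₀=68 at k=6, so the next step gives (m, d) = (34, 14) again — its k=1 value — and the period has length 6.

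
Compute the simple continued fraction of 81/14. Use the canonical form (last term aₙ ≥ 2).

[5; 1, 3, 1, 2]

81 = 5·14 + 11
14 = 1·11 + 3
11 = 3·3 + 2
3 = 1·2 + 1
2 = 2·1 + 0  (stop)
So 81/14 = [5; 1, 3, 1, 2].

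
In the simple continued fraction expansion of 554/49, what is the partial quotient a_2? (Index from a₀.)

3

554 = 11·49 + 15   →  a_0 = 11
49 = 3·15 + 4   →  a_1 = 3
15 = 3·4 + 3   →  a_2 = 3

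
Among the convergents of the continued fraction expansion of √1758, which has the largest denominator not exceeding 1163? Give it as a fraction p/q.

48679/1161

√1758 = [41; 1, 12, 1, 82, …] (period length 4).
Convergents:
  p_0/q_0 = 41/1
  p_1/q_1 = 42/1
  p_2/q_2 = 545/13
  p_3/q_3 = 587/14
  p_4/q_4 = 48679/1161
  p_5/q_5 = 49266/1175
q_4 = 1161 ≤ 1163 < 1175 = q_5, so the answer is 48679/1161.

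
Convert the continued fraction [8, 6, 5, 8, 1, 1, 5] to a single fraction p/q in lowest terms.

24321/2980

Fold from the inside: start with 5/1.
  1 + 1/5 = 6/5
  1 + 5/6 = 11/6
  8 + 6/11 = 94/11
  5 + 11/94 = 481/94
  6 + 94/481 = 2980/481
  8 + 481/2980 = 24321/2980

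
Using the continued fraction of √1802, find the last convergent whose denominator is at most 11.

√1802 = [42; 2, 4, 2, 84, …] (period length 4).
Convergents:
  p_0/q_0 = 42/1
  p_1/q_1 = 85/2
  p_2/q_2 = 382/9
  p_3/q_3 = 849/20
q_2 = 9 ≤ 11 < 20 = q_3, so the answer is 382/9.

382/9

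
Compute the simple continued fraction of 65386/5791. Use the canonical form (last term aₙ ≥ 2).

65386 = 11×5791 + 1685
5791 = 3×1685 + 736
1685 = 2×736 + 213
736 = 3×213 + 97
213 = 2×97 + 19
97 = 5×19 + 2
19 = 9×2 + 1
2 = 2×1 + 0  (stop)
So 65386/5791 = [11; 3, 2, 3, 2, 5, 9, 2].

[11; 3, 2, 3, 2, 5, 9, 2]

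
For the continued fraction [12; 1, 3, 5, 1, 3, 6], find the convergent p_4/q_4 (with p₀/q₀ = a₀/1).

Using pₖ = aₖpₖ₋₁ + pₖ₋₂, qₖ = aₖqₖ₋₁ + qₖ₋₂ (with p₋₁=1, p₋₂=0, q₋₁=0, q₋₂=1):
  k=0: a=12, p=12, q=1
  k=1: a=1, p=13, q=1
  k=2: a=3, p=51, q=4
  k=3: a=5, p=268, q=21
  k=4: a=1, p=319, q=25

319/25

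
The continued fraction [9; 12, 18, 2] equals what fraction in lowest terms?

Fold from the inside: start with 2/1.
  18 + 1/2 = 37/2
  12 + 2/37 = 446/37
  9 + 37/446 = 4051/446

4051/446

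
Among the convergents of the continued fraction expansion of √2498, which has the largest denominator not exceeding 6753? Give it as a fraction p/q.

√2498 = [49; 1, 48, 1, 98, …] (period length 4).
Convergents:
  p_0/q_0 = 49/1
  p_1/q_1 = 50/1
  p_2/q_2 = 2449/49
  p_3/q_3 = 2499/50
  p_4/q_4 = 247351/4949
  p_5/q_5 = 249850/4999
  p_6/q_6 = 12240151/244901
q_5 = 4999 ≤ 6753 < 244901 = q_6, so the answer is 249850/4999.

249850/4999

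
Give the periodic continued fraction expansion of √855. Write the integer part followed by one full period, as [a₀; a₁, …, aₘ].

a₀ = ⌊√855⌋ = 29.
With m₀=0, d₀=1 and mₖ₊₁ = dₖaₖ − mₖ, dₖ₊₁ = (n − mₖ₊₁²)/dₖ, aₖ₊₁ = ⌊(a₀+mₖ₊₁)/dₖ₊₁⌋:
  k=1: m=29, d=14, a=4
  k=2: m=27, d=9, a=6
  k=3: m=27, d=14, a=4
  k=4: m=29, d=1, a=58
d=1 and a=2a₀=58 at k=4, so the next step gives (m, d) = (29, 14) again — its k=1 value — and the period has length 4.

[29; 4, 6, 4, 58]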